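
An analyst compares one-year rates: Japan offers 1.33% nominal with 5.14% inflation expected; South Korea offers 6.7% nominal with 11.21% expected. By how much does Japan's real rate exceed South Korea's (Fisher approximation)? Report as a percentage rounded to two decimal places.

Japan: 1.33% − 5.14% = -3.810%
South Korea: 6.7% − 11.21% = -4.510%
Differential = 0.700% → 0.70%.

0.70%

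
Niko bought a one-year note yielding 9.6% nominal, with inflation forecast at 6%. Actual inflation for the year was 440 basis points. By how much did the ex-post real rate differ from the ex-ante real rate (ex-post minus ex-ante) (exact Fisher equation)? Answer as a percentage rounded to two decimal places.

1.58%

Ex-ante: (1 + 0.0960)/(1 + 0.0600) − 1 = 3.3962%
Ex-post: (1 + 0.0960)/(1 + 0.0440) − 1 = 4.9808%
Difference (ex-post − ex-ante) = 1.5846% → 1.58%.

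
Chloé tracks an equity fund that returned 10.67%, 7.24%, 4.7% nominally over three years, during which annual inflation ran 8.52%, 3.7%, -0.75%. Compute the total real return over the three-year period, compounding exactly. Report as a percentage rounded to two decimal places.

11.25%

Compound the nominal returns: 1.1067 × 1.0724 × 1.0470 = 1.242606.
Compound inflation: 1.0852 × 1.0370 × 0.9925 = 1.116912.
Deflate: 1.242606 / 1.116912 = 1.112537.
Total real return = 1.112537 − 1 → 11.25%.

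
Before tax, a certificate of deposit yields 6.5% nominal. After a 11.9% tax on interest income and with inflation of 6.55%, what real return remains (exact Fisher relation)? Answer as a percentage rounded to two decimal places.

-0.77%

After-tax nominal return = 6.5% × (1 − 0.119) = 5.7265%.
1 + r = 1.057265 / 1.06550 = 0.992271
After-tax real rate = 0.992271 − 1 → -0.77%.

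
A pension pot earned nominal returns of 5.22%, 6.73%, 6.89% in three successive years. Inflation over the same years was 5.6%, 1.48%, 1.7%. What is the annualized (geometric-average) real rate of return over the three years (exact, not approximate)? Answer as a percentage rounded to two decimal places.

3.27%

Compound the nominal returns: 1.0522 × 1.0673 × 1.0689 = 1.20038866.
Compound inflation: 1.0560 × 1.0148 × 1.0170 = 1.08984649.
Deflate: 1.20038866 / 1.08984649 = 1.10142912.
Annualized real rate = 1.10142912^(1/3) − 1 = 3.2727% → 3.27%.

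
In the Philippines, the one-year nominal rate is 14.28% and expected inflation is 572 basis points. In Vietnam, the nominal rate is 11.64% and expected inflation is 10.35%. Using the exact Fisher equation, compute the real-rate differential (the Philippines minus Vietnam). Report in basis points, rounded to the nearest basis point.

The Philippines: (1 + 0.1428)/(1 + 0.0572) − 1 = 8.0969%
Vietnam: (1 + 0.1164)/(1 + 0.1035) − 1 = 1.1690%
Differential = 8.0969% − 1.1690% = 6.9279% → 693 basis points.

693 basis points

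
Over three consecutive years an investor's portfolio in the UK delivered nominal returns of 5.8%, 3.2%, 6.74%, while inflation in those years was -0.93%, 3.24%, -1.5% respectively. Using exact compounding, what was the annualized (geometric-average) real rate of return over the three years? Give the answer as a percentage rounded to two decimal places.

Compound the nominal returns: 1.0580 × 1.0320 × 1.0674 = 1.16544709.
Compound inflation: 0.9907 × 1.0324 × 0.9850 = 1.00745670.
Deflate: 1.16544709 / 1.00745670 = 1.15682103.
Annualized real rate = 1.15682103^(1/3) − 1 = 4.9757% → 4.98%.

4.98%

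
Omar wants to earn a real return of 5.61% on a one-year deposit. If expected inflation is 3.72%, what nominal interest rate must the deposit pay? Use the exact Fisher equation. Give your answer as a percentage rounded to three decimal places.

(1 + i) = (1 + r)(1 + π) = 1.05610 × 1.03720 = 1.09538692
i = 1.09538692 − 1, so the required nominal rate is 9.539%.

9.539%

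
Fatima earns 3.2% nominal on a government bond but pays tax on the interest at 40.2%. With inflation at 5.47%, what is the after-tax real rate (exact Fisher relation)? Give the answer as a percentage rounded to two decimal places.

After-tax nominal return = 3.2% × (1 − 0.402) = 1.9136%.
1 + r = 1.019136 / 1.05470 = 0.966280
After-tax real rate = 0.966280 − 1 → -3.37%.

-3.37%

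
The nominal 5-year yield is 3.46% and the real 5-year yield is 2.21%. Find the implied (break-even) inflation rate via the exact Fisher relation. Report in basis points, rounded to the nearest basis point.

(1 + π) = (1 + i)/(1 + r) = 1.03460 / 1.02210 = 1.012230
Break-even inflation = 1.012230 − 1 → 122 basis points.

122 basis points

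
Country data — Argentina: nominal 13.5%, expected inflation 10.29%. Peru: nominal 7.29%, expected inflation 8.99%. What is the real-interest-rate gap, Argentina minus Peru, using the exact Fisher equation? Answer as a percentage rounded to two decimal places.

Argentina: (1 + 0.1350)/(1 + 0.1029) − 1 = 2.9105%
Peru: (1 + 0.0729)/(1 + 0.0899) − 1 = -1.5598%
Differential = 2.9105% − (-1.5598%) = 4.4703% → 4.47%.

4.47%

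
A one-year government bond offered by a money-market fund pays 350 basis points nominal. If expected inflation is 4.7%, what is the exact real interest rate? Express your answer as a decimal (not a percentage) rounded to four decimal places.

1 + r = 1.03500 / 1.04700 = 0.988539
r = 0.988539 − 1 = -1.1461%, i.e. -0.0115.

-0.0115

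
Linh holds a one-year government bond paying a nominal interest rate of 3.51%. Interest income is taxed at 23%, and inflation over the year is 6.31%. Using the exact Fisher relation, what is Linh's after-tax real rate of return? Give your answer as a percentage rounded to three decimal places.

-3.393%

After-tax nominal return = 3.51% × (1 − 0.23) = 2.7027%.
1 + r = 1.027027 / 1.06310 = 0.966068
After-tax real rate = 0.966068 − 1 → -3.393%.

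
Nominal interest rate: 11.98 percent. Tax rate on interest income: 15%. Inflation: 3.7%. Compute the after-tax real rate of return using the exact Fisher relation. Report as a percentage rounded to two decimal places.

After-tax nominal return = 11.98% × (1 − 0.15) = 10.1830%.
1 + r = 1.10183 / 1.03700 = 1.062517
After-tax real rate = 1.062517 − 1 → 6.25%.

6.25%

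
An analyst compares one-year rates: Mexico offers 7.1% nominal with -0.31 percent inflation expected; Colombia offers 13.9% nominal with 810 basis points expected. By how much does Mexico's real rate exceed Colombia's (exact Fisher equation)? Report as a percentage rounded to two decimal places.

2.07%

Mexico: (1 + 0.0710)/(1 − 0.0031) − 1 = 7.4330%
Colombia: (1 + 0.1390)/(1 + 0.0810) − 1 = 5.3654%
Differential = 7.4330% − 5.3654% = 2.0676% → 2.07%.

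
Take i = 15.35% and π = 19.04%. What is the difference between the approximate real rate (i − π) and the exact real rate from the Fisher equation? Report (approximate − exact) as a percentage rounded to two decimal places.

Approximate: r ≈ 15.350% − 19.040% = -3.6900%
Exact: (1 + 0.1535)/(1 + 0.1904) − 1 = -3.0998%
Error = -3.6900% − (-3.0998%) = -0.5902% → -0.59%.

-0.59%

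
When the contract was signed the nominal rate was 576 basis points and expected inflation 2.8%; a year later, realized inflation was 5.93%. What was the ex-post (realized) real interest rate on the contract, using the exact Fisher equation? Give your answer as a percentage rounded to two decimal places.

Ex-post: (1 + 0.0576)/(1 + 0.0593) − 1 = -0.1605%
So the realized real rate is -0.16%.

-0.16%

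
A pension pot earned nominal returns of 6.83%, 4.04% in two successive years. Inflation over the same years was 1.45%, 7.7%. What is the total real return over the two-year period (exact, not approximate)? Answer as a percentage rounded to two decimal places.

1.72%

Compound the nominal returns: 1.0683 × 1.0404 = 1.111459.
Compound inflation: 1.0145 × 1.0770 = 1.092617.
Deflate: 1.111459 / 1.092617 = 1.017246.
Total real return = 1.017246 − 1 → 1.72%.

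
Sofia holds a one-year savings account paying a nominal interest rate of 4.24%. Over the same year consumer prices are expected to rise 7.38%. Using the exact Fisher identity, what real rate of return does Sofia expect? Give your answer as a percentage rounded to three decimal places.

-2.924%

By the Fisher identity, 1 + r = (1 + i)/(1 + π).
1 + r = 1.04240 / 1.07380 = 0.970758
r = 0.970758 − 1 = -2.9242%, i.e. -2.924%.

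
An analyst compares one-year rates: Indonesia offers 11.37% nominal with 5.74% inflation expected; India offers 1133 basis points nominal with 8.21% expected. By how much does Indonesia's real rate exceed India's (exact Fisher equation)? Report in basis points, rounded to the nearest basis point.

Indonesia: (1 + 0.1137)/(1 + 0.0574) − 1 = 5.3244%
India: (1 + 0.1133)/(1 + 0.0821) − 1 = 2.8833%
Differential = 5.3244% − 2.8833% = 2.4411% → 244 basis points.

244 basis points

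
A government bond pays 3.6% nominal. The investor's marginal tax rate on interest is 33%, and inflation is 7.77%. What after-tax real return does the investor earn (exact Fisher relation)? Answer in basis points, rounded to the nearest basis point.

-497 basis points

After-tax nominal return = 3.6% × (1 − 0.33) = 2.4120%.
1 + r = 1.02412 / 1.07770 = 0.950283
After-tax real rate = 0.950283 − 1 → -497 basis points.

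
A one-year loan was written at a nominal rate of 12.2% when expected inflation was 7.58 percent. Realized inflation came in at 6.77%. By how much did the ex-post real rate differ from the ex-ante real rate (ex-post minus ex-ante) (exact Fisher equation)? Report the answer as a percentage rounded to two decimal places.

0.79%

Ex-ante: (1 + 0.1220)/(1 + 0.0758) − 1 = 4.2945%
Ex-post: (1 + 0.1220)/(1 + 0.0677) − 1 = 5.0857%
Difference (ex-post − ex-ante) = 0.7912% → 0.79%.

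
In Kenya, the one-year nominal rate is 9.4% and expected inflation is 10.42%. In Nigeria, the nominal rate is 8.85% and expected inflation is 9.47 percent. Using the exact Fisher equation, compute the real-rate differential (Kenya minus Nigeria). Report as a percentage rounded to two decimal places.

-0.36%

Kenya: (1 + 0.0940)/(1 + 0.1042) − 1 = -0.9237%
Nigeria: (1 + 0.0885)/(1 + 0.0947) − 1 = -0.5664%
Differential = -0.9237% − (-0.5664%) = -0.3574% → -0.36%.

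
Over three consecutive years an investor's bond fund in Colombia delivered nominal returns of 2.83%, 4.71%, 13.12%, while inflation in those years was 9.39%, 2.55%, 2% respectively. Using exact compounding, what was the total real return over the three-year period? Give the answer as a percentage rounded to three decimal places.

Nominal growth factor = 1.0283 × 1.0471 × 1.1312 = 1.218000
Price-level growth factor = 1.0939 × 1.0255 × 1.0200 = 1.144230
Real growth factor = 1.218000 / 1.144230 = 1.064471
Total real return = 1.064471 − 1 → 6.447%.

6.447%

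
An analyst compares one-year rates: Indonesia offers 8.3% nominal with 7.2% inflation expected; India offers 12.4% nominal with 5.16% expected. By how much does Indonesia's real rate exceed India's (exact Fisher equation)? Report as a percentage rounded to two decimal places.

Indonesia: (1 + 0.0830)/(1 + 0.0720) − 1 = 1.0261%
India: (1 + 0.1240)/(1 + 0.0516) − 1 = 6.8847%
Differential = 1.0261% − 6.8847% = -5.8586% → -5.86%.

-5.86%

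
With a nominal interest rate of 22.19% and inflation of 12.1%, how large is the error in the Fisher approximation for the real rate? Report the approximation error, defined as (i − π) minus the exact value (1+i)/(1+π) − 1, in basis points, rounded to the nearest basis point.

Approximate: r ≈ 22.190% − 12.100% = 10.0900%
Exact: (1 + 0.2219)/(1 + 0.1210) − 1 = 9.0009%
Error = 10.0900% − 9.0009% = 1.0891% → 109 basis points.

109 basis points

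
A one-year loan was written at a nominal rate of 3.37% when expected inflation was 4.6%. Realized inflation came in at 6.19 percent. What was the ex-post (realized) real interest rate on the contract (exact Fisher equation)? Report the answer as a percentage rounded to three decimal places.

-2.656%

Ex-post: (1 + 0.0337)/(1 + 0.0619) − 1 = -2.6556%
So the realized real rate is -2.656%.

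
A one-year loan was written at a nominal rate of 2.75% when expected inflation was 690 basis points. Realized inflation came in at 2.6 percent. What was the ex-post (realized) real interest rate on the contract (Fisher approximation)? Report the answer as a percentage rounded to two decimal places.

0.15%

Ex-post: 2.75% − 2.6% = 0.150%
So the realized real rate is 0.15%.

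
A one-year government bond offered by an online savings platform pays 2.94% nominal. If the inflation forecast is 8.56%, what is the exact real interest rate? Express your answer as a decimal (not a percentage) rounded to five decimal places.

1 + r = 1.02940 / 1.08560 = 0.948231
r = 0.948231 − 1 = -5.1769%, i.e. -0.05177.

-0.05177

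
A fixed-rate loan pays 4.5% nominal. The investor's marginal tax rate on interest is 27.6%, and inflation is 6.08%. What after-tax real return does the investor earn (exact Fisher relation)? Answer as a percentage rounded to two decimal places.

-2.66%

After-tax nominal return = 4.5% × (1 − 0.276) = 3.2580%.
1 + r = 1.03258 / 1.06080 = 0.973397
After-tax real rate = 0.973397 − 1 → -2.66%.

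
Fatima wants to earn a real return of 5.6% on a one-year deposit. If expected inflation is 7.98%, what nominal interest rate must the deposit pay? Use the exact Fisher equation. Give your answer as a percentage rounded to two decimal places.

(1 + i) = (1 + r)(1 + π) = 1.05600 × 1.07980 = 1.1402688
i = 1.1402688 − 1, so the required nominal rate is 14.03%.

14.03%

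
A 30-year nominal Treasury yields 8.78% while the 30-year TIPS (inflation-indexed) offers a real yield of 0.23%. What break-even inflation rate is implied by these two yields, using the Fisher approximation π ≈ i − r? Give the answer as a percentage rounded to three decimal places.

π ≈ i − r = 8.78% − 0.23% → 8.550%.

8.550%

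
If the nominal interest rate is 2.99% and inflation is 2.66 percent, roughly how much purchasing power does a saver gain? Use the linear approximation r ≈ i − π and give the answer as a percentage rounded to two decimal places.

r ≈ i − π = 2.99% − 2.66% = 0.33%.

0.33%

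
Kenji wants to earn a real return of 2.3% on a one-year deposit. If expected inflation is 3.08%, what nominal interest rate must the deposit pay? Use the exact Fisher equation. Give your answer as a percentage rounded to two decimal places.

(1 + i) = (1 + r)(1 + π) = 1.02300 × 1.03080 = 1.0545084
i = 1.0545084 − 1, so the required nominal rate is 5.45%.

5.45%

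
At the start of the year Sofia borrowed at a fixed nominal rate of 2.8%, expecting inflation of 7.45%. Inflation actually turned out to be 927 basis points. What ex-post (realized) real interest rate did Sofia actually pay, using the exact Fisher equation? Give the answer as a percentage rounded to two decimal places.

-5.92%

Ex-post: (1 + 0.0280)/(1 + 0.0927) − 1 = -5.9211%
So the realized real rate is -5.92%.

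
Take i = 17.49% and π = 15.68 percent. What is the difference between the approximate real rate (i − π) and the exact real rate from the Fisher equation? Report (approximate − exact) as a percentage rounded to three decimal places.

Approximate: r ≈ 17.490% − 15.680% = 1.8100%
Exact: (1 + 0.1749)/(1 + 0.1568) − 1 = 1.5647%
Error = 1.8100% − 1.5647% = 0.2453% → 0.245%.

0.245%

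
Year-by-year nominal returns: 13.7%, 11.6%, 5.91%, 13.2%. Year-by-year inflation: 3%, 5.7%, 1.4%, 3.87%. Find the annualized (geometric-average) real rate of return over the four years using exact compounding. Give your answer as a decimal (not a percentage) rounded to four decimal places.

0.0732

Nominal growth factor = 1.1370 × 1.1160 × 1.0591 × 1.1320 = 1.52127614
Price-level growth factor = 1.0300 × 1.0570 × 1.0140 × 1.0387 = 1.14667488
Real growth factor = 1.52127614 / 1.14667488 = 1.32668481
Annualized real rate = 1.32668481^(1/4) − 1 = 7.3228% → 0.0732.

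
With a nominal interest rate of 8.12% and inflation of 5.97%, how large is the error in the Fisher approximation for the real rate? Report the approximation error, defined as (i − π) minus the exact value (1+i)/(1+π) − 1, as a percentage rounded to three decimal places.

Approximate: r ≈ 8.120% − 5.970% = 2.1500%
Exact: (1 + 0.0812)/(1 + 0.0597) − 1 = 2.0289%
Error = 2.1500% − 2.0289% = 0.1211% → 0.121%.

0.121%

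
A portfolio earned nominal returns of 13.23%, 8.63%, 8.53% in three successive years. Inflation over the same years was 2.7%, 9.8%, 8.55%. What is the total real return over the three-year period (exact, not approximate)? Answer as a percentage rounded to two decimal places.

Nominal growth factor = 1.1323 × 1.0863 × 1.0853 = 1.334938
Price-level growth factor = 1.0270 × 1.0980 × 1.0855 = 1.224060
Real growth factor = 1.334938 / 1.224060 = 1.090582
Total real return = 1.090582 − 1 → 9.06%.

9.06%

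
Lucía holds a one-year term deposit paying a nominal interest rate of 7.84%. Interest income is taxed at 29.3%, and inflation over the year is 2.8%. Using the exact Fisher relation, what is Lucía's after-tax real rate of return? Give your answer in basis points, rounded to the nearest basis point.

267 basis points

After-tax nominal return = 7.84% × (1 − 0.293) = 5.54288%.
1 + r = 1.0554288 / 1.02800 = 1.026682
After-tax real rate = 1.026682 − 1 → 267 basis points.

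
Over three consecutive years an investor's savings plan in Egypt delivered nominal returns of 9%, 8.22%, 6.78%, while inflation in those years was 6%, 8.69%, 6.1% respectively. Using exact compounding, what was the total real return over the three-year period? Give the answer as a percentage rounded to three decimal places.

Compound the nominal returns: 1.0900 × 1.0822 × 1.0678 = 1.259575.
Compound inflation: 1.0600 × 1.0869 × 1.0610 = 1.222393.
Deflate: 1.259575 / 1.222393 = 1.030417.
Total real return = 1.030417 − 1 → 3.042%.

3.042%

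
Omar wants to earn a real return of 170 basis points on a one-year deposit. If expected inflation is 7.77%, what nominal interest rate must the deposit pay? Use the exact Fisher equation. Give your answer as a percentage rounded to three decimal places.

9.602%

(1 + i) = (1 + r)(1 + π) = 1.01700 × 1.07770 = 1.0960209
i = 1.0960209 − 1, so the required nominal rate is 9.602%.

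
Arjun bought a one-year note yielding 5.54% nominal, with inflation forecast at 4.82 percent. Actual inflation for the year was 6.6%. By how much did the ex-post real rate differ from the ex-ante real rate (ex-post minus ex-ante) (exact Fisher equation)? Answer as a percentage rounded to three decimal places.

Ex-ante: (1 + 0.0554)/(1 + 0.0482) − 1 = 0.6869%
Ex-post: (1 + 0.0554)/(1 + 0.0660) − 1 = -0.9944%
Difference (ex-post − ex-ante) = -1.6813% → -1.681%.

-1.681%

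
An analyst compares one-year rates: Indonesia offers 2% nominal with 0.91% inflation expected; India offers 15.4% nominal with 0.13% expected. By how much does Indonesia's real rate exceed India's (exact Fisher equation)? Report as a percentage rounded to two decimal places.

Indonesia: (1 + 0.0200)/(1 + 0.0091) − 1 = 1.0802%
India: (1 + 0.1540)/(1 + 0.0013) − 1 = 15.2502%
Differential = 1.0802% − 15.2502% = -14.1700% → -14.17%.

-14.17%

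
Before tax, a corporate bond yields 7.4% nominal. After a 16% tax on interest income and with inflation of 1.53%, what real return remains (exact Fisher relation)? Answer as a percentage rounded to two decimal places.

After-tax nominal return = 7.4% × (1 − 0.16) = 6.2160%.
1 + r = 1.06216 / 1.01530 = 1.046154
After-tax real rate = 1.046154 − 1 → 4.62%.

4.62%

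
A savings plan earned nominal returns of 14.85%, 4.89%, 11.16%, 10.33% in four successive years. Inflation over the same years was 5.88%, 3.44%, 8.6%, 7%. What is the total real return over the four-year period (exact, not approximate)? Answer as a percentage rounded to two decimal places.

16.09%

Nominal growth factor = 1.1485 × 1.0489 × 1.1116 × 1.1033 = 1.477431
Price-level growth factor = 1.0588 × 1.0344 × 1.0860 × 1.0700 = 1.272671
Real growth factor = 1.477431 / 1.272671 = 1.160890
Total real return = 1.160890 − 1 → 16.09%.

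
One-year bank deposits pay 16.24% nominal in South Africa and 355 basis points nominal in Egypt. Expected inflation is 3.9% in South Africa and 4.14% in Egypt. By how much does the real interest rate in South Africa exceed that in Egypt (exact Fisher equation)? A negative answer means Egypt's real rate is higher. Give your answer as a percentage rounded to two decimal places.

12.44%

South Africa: (1 + 0.1624)/(1 + 0.0390) − 1 = 11.8768%
Egypt: (1 + 0.0355)/(1 + 0.0414) − 1 = -0.5665%
Differential = 11.8768% − (-0.5665%) = 12.4433% → 12.44%.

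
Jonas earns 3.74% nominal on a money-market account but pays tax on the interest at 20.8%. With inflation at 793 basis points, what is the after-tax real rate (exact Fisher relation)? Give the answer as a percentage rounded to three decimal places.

-4.603%

After-tax nominal return = 3.74% × (1 − 0.208) = 2.96208%.
1 + r = 1.0296208 / 1.07930 = 0.953971
After-tax real rate = 0.953971 − 1 → -4.603%.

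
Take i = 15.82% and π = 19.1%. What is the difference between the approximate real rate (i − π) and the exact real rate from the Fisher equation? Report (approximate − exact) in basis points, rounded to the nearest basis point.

-53 basis points

Approximate: r ≈ 15.820% − 19.100% = -3.2800%
Exact: (1 + 0.1582)/(1 + 0.1910) − 1 = -2.7540%
Error = -3.2800% − (-2.7540%) = -0.5260% → -53 basis points.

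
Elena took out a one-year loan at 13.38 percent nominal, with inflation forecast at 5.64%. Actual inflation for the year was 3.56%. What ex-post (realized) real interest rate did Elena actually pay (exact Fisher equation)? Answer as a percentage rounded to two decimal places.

9.48%

Ex-post: (1 + 0.1338)/(1 + 0.0356) − 1 = 9.4824%
So the realized real rate is 9.48%.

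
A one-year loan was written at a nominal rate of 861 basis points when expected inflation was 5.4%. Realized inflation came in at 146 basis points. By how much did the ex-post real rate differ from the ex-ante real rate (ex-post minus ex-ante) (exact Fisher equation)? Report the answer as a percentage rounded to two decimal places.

4.00%

Ex-ante: (1 + 0.0861)/(1 + 0.0540) − 1 = 3.0455%
Ex-post: (1 + 0.0861)/(1 + 0.0146) − 1 = 7.0471%
Difference (ex-post − ex-ante) = 4.0016% → 4.00%.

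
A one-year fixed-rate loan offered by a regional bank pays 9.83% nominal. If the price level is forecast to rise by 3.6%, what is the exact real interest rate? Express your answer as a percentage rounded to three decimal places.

6.014%

By the Fisher relation, 1 + r = (1 + i)/(1 + π).
1 + r = 1.09830 / 1.03600 = 1.0601351
r = 1.0601351 − 1 = 6.01351%, i.e. 6.014%.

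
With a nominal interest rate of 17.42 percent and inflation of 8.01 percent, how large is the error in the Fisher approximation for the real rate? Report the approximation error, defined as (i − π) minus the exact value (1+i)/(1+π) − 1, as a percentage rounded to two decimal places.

0.70%

Approximate: r ≈ 17.420% − 8.010% = 9.4100%
Exact: (1 + 0.1742)/(1 + 0.0801) − 1 = 8.7122%
Error = 9.4100% − 8.7122% = 0.6978% → 0.70%.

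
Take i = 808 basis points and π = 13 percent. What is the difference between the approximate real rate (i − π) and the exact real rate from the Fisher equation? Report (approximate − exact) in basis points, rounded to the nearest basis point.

Approximate: r ≈ 8.080% − 13.000% = -4.9200%
Exact: (1 + 0.0808)/(1 + 0.1300) − 1 = -4.3540%
Error = -4.9200% − (-4.3540%) = -0.5660% → -57 basis points.

-57 basis points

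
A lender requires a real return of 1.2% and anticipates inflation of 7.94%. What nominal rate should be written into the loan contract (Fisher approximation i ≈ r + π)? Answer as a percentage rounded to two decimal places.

9.14%

i ≈ r + π = 1.2% + 7.94% = 9.14%.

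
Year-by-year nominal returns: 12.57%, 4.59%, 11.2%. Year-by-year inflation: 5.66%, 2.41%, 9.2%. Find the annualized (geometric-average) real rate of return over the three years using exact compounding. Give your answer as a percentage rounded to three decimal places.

3.478%

Nominal growth factor = 1.1257 × 1.0459 × 1.1120 = 1.30923503
Price-level growth factor = 1.0566 × 1.0241 × 1.0920 = 1.18161395
Real growth factor = 1.30923503 / 1.18161395 = 1.10800573
Annualized real rate = 1.10800573^(1/3) − 1 = 3.4778% → 3.478%.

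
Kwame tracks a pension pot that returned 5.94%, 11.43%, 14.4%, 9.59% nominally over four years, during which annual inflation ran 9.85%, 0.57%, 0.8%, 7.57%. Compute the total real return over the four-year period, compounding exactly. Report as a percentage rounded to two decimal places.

Compound the nominal returns: 1.0594 × 1.1143 × 1.1440 × 1.0959 = 1.479991.
Compound inflation: 1.0985 × 1.0057 × 1.0080 × 1.0757 = 1.197899.
Deflate: 1.479991 / 1.197899 = 1.235489.
Total real return = 1.235489 − 1 → 23.55%.

23.55%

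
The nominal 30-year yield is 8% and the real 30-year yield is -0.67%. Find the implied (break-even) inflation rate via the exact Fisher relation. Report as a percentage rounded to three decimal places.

8.728%

(1 + π) = (1 + i)/(1 + r) = 1.08000 / 0.99330 = 1.0872848
Break-even inflation = 1.0872848 − 1 → 8.728%.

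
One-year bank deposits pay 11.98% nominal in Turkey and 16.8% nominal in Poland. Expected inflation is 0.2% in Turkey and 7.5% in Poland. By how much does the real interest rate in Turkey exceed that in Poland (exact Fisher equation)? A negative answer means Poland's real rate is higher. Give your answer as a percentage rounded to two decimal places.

3.11%

Turkey: (1 + 0.1198)/(1 + 0.0020) − 1 = 11.7565%
Poland: (1 + 0.1680)/(1 + 0.0750) − 1 = 8.6512%
Differential = 11.7565% − 8.6512% = 3.1053% → 3.11%.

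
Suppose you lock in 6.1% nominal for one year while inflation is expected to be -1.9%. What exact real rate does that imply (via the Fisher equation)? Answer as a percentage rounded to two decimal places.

8.15%

By the Fisher equation, 1 + r = (1 + i)/(1 + π).
1 + r = 1.06100 / 0.98100 = 1.081549
r = 1.081549 − 1 = 8.1549%, i.e. 8.15%.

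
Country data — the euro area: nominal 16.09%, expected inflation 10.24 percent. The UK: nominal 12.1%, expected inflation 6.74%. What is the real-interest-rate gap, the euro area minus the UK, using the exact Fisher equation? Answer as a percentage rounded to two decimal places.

0.29%

The euro area: (1 + 0.1609)/(1 + 0.1024) − 1 = 5.3066%
The UK: (1 + 0.1210)/(1 + 0.0674) − 1 = 5.0215%
Differential = 5.3066% − 5.0215% = 0.2851% → 0.29%.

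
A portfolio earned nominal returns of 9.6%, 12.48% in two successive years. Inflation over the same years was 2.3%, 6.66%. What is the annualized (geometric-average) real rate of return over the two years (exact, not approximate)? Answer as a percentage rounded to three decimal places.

6.293%

Nominal growth factor = 1.0960 × 1.1248 = 1.23278080
Price-level growth factor = 1.0230 × 1.0666 = 1.09113180
Real growth factor = 1.23278080 / 1.09113180 = 1.12981841
Annualized real rate = 1.12981841^(1/2) − 1 = 6.2929% → 6.293%.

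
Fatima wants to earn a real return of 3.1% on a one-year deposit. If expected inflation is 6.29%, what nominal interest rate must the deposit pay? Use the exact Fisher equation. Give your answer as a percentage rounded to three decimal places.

9.585%

(1 + i) = (1 + r)(1 + π) = 1.03100 × 1.06290 = 1.0958499
i = 1.0958499 − 1, so the required nominal rate is 9.585%.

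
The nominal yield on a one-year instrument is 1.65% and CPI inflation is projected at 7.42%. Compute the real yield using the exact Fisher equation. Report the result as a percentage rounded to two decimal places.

-5.37%

By the Fisher equation, 1 + r = (1 + i)/(1 + π).
1 + r = 1.01650 / 1.07420 = 0.946286
r = 0.946286 − 1 = -5.3714%, i.e. -5.37%.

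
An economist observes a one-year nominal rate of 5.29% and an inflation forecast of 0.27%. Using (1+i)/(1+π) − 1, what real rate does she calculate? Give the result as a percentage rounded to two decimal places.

By the Fisher equation, 1 + r = (1 + i)/(1 + π).
1 + r = 1.05290 / 1.00270 = 1.050065
r = 1.050065 − 1 = 5.0065%, i.e. 5.01%.

5.01%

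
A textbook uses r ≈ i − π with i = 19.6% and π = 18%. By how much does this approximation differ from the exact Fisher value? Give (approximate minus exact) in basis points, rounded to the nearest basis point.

24 basis points

Approximate: r ≈ 19.600% − 18.000% = 1.6000%
Exact: (1 + 0.1960)/(1 + 0.1800) − 1 = 1.3559%
Error = 1.6000% − 1.3559% = 0.2441% → 24 basis points.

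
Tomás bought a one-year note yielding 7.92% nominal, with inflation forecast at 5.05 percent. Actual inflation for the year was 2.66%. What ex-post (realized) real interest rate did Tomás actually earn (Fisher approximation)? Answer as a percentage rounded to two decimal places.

5.26%

Ex-post: 7.92% − 2.66% = 5.260%
So the realized real rate is 5.26%.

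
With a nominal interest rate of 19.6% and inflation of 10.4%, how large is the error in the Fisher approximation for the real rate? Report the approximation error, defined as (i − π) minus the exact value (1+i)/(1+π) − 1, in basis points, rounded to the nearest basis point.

87 basis points

Approximate: r ≈ 19.600% − 10.400% = 9.2000%
Exact: (1 + 0.1960)/(1 + 0.1040) − 1 = 8.3333%
Error = 9.2000% − 8.3333% = 0.8667% → 87 basis points.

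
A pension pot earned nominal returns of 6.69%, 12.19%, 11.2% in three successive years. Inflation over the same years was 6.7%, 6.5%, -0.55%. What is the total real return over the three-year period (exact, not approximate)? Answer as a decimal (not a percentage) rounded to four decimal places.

Compound the nominal returns: 1.0669 × 1.1219 × 1.1120 = 1.331014.
Compound inflation: 1.0670 × 1.0650 × 0.9945 = 1.130105.
Deflate: 1.331014 / 1.130105 = 1.177779.
Total real return = 1.177779 − 1 → 0.1778.

0.1778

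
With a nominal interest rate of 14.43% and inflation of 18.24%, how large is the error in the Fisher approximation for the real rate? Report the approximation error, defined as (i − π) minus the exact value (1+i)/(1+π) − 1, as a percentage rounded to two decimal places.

Approximate: r ≈ 14.430% − 18.240% = -3.8100%
Exact: (1 + 0.1443)/(1 + 0.1824) − 1 = -3.2223%
Error = -3.8100% − (-3.2223%) = -0.5877% → -0.59%.

-0.59%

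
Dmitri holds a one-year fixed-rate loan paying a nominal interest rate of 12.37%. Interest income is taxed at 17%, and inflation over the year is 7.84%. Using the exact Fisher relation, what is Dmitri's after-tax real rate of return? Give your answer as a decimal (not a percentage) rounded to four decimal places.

After-tax nominal return = 12.37% × (1 − 0.17) = 10.2671%.
1 + r = 1.102671 / 1.07840 = 1.022506
After-tax real rate = 1.022506 − 1 → 0.0225.

0.0225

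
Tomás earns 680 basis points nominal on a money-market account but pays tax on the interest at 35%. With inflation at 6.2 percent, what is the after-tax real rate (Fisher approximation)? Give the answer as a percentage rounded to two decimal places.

After-tax nominal return = 6.8% × (1 − 0.35) = 4.4200%.
r ≈ 4.4200% − 6.2% → -1.78%.

-1.78%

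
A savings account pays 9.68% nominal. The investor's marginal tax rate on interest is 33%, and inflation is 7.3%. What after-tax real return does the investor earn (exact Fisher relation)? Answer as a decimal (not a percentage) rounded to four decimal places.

-0.0076

After-tax nominal return = 9.68% × (1 − 0.33) = 6.4856%.
1 + r = 1.064856 / 1.07300 = 0.992410
After-tax real rate = 0.992410 − 1 → -0.0076.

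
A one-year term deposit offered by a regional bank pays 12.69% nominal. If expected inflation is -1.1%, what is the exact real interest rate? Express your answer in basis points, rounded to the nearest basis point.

By the Fisher identity, 1 + r = (1 + i)/(1 + π).
1 + r = 1.12690 / 0.98900 = 1.139434
r = 1.139434 − 1 = 13.9434%, i.e. 1394 basis points.

1394 basis points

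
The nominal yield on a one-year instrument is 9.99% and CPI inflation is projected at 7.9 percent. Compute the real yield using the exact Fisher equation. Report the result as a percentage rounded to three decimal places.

1 + r = 1.09990 / 1.07900 = 1.019370
r = 1.019370 − 1 = 1.9370%, i.e. 1.937%.

1.937%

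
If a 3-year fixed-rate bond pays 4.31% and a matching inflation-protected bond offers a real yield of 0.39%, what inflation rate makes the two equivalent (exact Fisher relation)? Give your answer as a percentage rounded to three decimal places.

(1 + π) = (1 + i)/(1 + r) = 1.04310 / 1.00390 = 1.039048
Break-even inflation = 1.039048 − 1 → 3.905%.

3.905%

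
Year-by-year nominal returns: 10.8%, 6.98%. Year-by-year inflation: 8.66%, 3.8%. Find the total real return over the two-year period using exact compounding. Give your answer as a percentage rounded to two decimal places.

Nominal growth factor = 1.1080 × 1.0698 = 1.185338
Price-level growth factor = 1.0866 × 1.0380 = 1.127891
Real growth factor = 1.185338 / 1.127891 = 1.050934
Total real return = 1.050934 − 1 → 5.09%.

5.09%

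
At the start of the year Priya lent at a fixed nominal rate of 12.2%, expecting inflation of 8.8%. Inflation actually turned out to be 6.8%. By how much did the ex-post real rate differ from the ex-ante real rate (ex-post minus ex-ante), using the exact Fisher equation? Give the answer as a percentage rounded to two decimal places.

Ex-ante: (1 + 0.1220)/(1 + 0.0880) − 1 = 3.1250%
Ex-post: (1 + 0.1220)/(1 + 0.0680) − 1 = 5.0562%
Difference (ex-post − ex-ante) = 1.9312% → 1.93%.

1.93%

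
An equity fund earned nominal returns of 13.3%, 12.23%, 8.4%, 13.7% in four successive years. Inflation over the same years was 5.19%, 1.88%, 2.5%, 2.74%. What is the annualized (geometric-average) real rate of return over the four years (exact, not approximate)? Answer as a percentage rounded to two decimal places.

8.56%

Compound the nominal returns: 1.1330 × 1.1223 × 1.0840 × 1.1370 = 1.56721514.
Compound inflation: 1.0519 × 1.0188 × 1.0250 × 1.0274 = 1.12856563.
Deflate: 1.56721514 / 1.12856563 = 1.38867879.
Annualized real rate = 1.38867879^(1/4) − 1 = 8.5552% → 8.56%.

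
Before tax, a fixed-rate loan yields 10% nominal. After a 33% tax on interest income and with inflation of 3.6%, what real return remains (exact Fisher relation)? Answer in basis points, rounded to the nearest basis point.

After-tax nominal return = 10% × (1 − 0.33) = 6.7000%.
1 + r = 1.06700 / 1.03600 = 1.029923
After-tax real rate = 1.029923 − 1 → 299 basis points.

299 basis points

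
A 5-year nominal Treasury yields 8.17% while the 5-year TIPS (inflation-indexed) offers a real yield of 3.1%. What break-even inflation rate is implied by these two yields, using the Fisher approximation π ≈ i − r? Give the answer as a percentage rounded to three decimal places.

5.070%

π ≈ i − r = 8.17% − 3.1% → 5.070%.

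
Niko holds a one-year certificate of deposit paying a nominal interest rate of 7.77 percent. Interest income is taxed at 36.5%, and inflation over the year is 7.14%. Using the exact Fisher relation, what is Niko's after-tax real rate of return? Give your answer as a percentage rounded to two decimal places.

-2.06%

After-tax nominal return = 7.77% × (1 − 0.365) = 4.93395%.
1 + r = 1.0493395 / 1.07140 = 0.979410
After-tax real rate = 0.979410 − 1 → -2.06%.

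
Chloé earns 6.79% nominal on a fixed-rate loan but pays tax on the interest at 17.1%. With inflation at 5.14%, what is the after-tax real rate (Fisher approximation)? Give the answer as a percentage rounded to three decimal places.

0.489%

After-tax nominal return = 6.79% × (1 − 0.171) = 5.62891%.
r ≈ 5.62891% − 5.14% → 0.489%.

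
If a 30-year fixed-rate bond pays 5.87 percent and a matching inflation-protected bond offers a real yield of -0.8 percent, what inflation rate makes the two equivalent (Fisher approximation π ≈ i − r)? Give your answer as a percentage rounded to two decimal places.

π ≈ i − r = 5.87% − (-0.8%) → 6.67%.

6.67%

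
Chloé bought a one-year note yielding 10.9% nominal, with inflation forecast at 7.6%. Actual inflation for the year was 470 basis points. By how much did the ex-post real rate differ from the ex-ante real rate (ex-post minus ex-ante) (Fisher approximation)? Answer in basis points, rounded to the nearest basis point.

290 basis points

Ex-ante: 10.9% − 7.6% = 3.300%
Ex-post: 10.9% − 4.7% = 6.200%
Difference (ex-post − ex-ante) = 2.9000% → 290 basis points.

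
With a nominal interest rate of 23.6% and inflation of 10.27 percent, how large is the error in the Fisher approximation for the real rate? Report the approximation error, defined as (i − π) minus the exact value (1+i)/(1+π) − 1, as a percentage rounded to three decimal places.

1.241%

Approximate: r ≈ 23.600% − 10.270% = 13.3300%
Exact: (1 + 0.2360)/(1 + 0.1027) − 1 = 12.08851%
Error = 13.3300% − 12.08851% = 1.24149% → 1.241%.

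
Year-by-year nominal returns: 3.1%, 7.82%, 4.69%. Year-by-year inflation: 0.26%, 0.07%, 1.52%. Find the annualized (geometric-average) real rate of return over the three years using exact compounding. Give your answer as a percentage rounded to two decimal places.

4.54%

Nominal growth factor = 1.0310 × 1.0782 × 1.0469 = 1.16375937
Price-level growth factor = 1.0026 × 1.0007 × 1.0152 = 1.01855201
Real growth factor = 1.16375937 / 1.01855201 = 1.14256255
Annualized real rate = 1.14256255^(1/3) − 1 = 4.5426% → 4.54%.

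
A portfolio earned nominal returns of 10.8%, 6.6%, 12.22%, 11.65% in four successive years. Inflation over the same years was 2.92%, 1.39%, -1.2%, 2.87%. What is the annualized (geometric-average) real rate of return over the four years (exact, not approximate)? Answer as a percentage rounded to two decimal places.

8.69%

Compound the nominal returns: 1.1080 × 1.0660 × 1.1222 × 1.1165 = 1.47987815.
Compound inflation: 1.0292 × 1.0139 × 0.9880 × 1.0287 = 1.06057304.
Deflate: 1.47987815 / 1.06057304 = 1.39535712.
Annualized real rate = 1.39535712^(1/4) − 1 = 8.6854% → 8.69%.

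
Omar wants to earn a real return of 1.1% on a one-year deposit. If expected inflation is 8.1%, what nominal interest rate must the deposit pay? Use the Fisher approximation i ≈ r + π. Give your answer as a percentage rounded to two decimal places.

9.20%

i ≈ r + π = 1.1% + 8.1% = 9.20%.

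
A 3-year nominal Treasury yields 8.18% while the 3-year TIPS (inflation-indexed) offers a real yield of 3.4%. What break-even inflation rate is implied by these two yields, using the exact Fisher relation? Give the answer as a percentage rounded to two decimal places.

4.62%

(1 + π) = (1 + i)/(1 + r) = 1.08180 / 1.03400 = 1.046228
Break-even inflation = 1.046228 − 1 → 4.62%.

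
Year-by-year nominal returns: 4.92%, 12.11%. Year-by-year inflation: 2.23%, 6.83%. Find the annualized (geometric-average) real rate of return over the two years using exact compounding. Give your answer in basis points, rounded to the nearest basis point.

378 basis points

Compound the nominal returns: 1.0492 × 1.1211 = 1.17625812.
Compound inflation: 1.0223 × 1.0683 = 1.09212309.
Deflate: 1.17625812 / 1.09212309 = 1.07703805.
Annualized real rate = 1.07703805^(1/2) − 1 = 3.7804% → 378 basis points.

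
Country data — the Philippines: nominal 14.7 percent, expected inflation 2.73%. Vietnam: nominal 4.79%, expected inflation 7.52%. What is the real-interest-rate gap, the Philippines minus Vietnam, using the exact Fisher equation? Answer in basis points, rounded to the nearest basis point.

1419 basis points

The Philippines: (1 + 0.1470)/(1 + 0.0273) − 1 = 11.6519%
Vietnam: (1 + 0.0479)/(1 + 0.0752) − 1 = -2.5391%
Differential = 11.6519% − (-2.5391%) = 14.1910% → 1419 basis points.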